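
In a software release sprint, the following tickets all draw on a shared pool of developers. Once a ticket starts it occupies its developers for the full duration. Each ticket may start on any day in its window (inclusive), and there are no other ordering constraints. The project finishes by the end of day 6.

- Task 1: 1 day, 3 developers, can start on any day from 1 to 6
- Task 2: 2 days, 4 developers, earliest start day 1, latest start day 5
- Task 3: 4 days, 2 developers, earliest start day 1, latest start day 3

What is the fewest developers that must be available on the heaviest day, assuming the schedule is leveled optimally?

5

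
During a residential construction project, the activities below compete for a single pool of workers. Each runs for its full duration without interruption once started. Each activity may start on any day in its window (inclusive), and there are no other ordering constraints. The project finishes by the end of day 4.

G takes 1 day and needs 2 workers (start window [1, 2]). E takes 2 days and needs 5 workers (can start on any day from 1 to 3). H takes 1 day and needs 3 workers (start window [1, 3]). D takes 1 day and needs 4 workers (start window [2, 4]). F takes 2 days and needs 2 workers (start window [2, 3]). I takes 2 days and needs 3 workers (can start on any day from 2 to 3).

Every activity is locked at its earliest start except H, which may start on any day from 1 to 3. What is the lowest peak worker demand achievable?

14

H@1: d1:10  d2:14  d3:5  d4:0 → peak 14
H@2: d1:7  d2:17  d3:5  d4:0 → peak 17
H@3: d1:7  d2:14  d3:8  d4:0 → peak 14
Best is H@1, peak 14.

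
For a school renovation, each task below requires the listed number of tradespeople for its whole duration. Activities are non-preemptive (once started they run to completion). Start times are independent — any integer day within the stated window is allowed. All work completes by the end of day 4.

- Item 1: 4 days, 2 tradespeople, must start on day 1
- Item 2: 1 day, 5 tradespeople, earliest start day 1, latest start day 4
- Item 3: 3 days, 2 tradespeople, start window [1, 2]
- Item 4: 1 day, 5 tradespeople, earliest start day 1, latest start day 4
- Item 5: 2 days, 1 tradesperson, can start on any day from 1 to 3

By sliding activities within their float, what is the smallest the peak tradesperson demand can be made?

9

Early-start (Item 1@1, Item 2@1, Item 3@1, Item 4@1, Item 5@1) gives peak 15: d1:15  d2:5  d3:4  d4:2.
Shift Item 4→2, Item 5→3.
Schedule Item 1@1, Item 2@1, Item 3@1, Item 4@2, Item 5@3: d1:9  d2:9  d3:5  d4:3 — peak 9.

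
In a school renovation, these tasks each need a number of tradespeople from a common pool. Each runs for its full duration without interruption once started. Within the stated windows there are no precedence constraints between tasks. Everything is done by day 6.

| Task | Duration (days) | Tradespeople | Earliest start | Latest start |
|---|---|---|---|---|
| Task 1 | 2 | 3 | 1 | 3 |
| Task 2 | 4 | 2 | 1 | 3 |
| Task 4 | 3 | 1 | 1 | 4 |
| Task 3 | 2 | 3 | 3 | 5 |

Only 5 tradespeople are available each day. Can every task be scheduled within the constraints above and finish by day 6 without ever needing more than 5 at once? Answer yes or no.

Schedule Task 1@1, Task 2@1, Task 4@3, Task 3@5: d1:5  d2:5  d3:3  d4:3  d5:4  d6:3 — peak 5 ≤ 5.

yes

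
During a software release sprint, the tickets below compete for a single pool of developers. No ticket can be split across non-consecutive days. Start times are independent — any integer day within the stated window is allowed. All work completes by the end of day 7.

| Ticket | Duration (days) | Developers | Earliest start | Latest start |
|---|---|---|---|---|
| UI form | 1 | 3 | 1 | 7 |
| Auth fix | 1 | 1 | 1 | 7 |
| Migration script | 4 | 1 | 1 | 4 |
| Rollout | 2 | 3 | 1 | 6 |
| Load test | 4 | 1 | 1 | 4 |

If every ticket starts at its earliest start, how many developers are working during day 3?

At early start, day 3 has: Migration script, Load test.
Demand: 1 + 1 = 2.

2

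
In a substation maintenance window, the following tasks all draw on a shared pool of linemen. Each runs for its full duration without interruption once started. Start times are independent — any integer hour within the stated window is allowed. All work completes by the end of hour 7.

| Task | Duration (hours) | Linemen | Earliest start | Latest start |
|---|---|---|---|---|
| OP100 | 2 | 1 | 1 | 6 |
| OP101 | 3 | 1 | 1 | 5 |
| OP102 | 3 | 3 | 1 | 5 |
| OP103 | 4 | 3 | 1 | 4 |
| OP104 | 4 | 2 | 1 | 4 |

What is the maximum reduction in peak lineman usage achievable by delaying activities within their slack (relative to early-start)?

5

Early-start peak: h1:10  h2:10  h3:9  h4:5  h5:0  h6:0  h7:0 ⇒ 10.
Leveled (OP100@1, OP101@1, OP102@1, OP103@4, OP104@4): h1:5  h2:5  h3:4  h4:5  h5:5  h6:5  h7:5 ⇒ 5.
Reduction 10 − 5 = 5.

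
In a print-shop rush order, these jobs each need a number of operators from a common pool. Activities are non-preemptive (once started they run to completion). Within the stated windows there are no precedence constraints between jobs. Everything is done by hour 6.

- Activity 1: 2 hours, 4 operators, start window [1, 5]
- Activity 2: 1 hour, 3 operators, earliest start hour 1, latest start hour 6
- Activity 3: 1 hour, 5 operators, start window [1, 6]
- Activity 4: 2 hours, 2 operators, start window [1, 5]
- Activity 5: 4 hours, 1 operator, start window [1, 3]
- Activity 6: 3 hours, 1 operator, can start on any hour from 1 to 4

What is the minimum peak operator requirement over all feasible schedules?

5

Early-start (Activity 1@1, Activity 2@1, Activity 3@1, Activity 4@1, Activity 5@1, Activity 6@1) gives peak 16: h1:16  h2:8  h3:2  h4:1  h5:0  h6:0.
Shift Activity 2→3, Activity 3→6, Activity 4→4, Activity 6→3.
Schedule Activity 1@1, Activity 2@3, Activity 3@6, Activity 4@4, Activity 5@1, Activity 6@3: h1:5  h2:5  h3:5  h4:4  h5:3  h6:5 — peak 5.
Total operator-hours = 27 over 6 hours ⇒ peak ≥ ⌈27/6⌉ = 5, so 5 is optimal.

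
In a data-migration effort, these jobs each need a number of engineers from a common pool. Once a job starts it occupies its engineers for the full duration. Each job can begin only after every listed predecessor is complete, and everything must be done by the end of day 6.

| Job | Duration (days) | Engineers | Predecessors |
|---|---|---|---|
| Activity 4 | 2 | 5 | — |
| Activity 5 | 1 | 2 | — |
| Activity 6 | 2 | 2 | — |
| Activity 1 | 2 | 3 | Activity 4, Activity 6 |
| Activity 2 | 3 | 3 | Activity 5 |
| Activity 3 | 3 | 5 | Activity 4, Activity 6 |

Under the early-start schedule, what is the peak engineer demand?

11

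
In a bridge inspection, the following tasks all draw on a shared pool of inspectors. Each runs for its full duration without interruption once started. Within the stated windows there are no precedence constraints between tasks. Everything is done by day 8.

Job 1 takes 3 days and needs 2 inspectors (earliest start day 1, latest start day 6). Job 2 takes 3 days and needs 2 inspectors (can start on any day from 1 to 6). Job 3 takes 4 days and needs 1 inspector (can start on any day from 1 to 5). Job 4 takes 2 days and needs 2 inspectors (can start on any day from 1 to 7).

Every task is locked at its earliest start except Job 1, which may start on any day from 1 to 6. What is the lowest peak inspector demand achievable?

5

Job 1@1: d1:7  d2:7  d3:5  d4:1  d5:0  d6:0  d7:0  d8:0 → peak 7
Job 1@2: d1:5  d2:7  d3:5  d4:3  d5:0  d6:0  d7:0  d8:0 → peak 7
Job 1@3: d1:5  d2:5  d3:5  d4:3  d5:2  d6:0  d7:0  d8:0 → peak 5
Job 1@4: d1:5  d2:5  d3:3  d4:3  d5:2  d6:2  d7:0  d8:0 → peak 5
Job 1@5: d1:5  d2:5  d3:3  d4:1  d5:2  d6:2  d7:2  d8:0 → peak 5
Job 1@6: d1:5  d2:5  d3:3  d4:1  d5:0  d6:2  d7:2  d8:2 → peak 5
Best is Job 1@3, peak 5.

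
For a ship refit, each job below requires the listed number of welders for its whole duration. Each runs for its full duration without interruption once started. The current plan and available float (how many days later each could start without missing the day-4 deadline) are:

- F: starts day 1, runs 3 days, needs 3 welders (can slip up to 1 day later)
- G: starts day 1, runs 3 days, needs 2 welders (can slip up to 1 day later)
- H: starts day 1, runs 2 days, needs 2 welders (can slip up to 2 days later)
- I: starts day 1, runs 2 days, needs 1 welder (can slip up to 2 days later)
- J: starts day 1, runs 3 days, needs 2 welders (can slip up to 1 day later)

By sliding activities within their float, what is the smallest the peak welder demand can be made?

9

Early-start (F@1, G@1, H@1, I@1, J@1) gives peak 10: d1:10  d2:10  d3:7  d4:0.
Shift I→3.
Schedule F@1, G@1, H@1, I@3, J@1: d1:9  d2:9  d3:8  d4:1 — peak 9.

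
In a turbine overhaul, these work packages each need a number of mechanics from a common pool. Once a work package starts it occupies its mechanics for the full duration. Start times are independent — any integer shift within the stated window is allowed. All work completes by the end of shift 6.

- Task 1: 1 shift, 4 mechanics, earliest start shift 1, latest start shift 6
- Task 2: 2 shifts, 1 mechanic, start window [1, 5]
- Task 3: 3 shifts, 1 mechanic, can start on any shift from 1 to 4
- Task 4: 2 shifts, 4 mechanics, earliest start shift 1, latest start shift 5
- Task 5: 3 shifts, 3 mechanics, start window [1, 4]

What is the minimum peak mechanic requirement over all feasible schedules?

5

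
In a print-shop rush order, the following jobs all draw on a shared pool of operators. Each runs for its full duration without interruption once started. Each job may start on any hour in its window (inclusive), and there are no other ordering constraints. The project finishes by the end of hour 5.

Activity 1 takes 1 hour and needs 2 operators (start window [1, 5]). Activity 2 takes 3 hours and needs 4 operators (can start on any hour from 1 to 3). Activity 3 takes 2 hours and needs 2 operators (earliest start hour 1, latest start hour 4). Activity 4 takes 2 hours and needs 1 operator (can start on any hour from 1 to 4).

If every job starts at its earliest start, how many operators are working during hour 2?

At early start, hour 2 has: Activity 2, Activity 3, Activity 4.
Demand: 4 + 2 + 1 = 7.

7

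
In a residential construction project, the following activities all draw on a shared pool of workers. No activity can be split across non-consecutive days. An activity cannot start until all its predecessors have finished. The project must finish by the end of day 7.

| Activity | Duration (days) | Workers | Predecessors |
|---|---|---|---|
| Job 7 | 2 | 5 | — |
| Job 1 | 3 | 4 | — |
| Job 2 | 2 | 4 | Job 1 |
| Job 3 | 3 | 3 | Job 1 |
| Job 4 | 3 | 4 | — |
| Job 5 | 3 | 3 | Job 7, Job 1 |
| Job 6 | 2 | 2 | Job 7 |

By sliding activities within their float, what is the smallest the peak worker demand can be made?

Early-start (Job 7@1, Job 1@1, Job 2@4, Job 3@4, Job 4@1, Job 5@4, Job 6@3) gives peak 13: d1:13  d2:13  d3:10  d4:12  d5:10  d6:6  d7:0.
Shift Job 2→6, Job 4→3, Job 5→5.
Schedule Job 7@1, Job 1@1, Job 2@6, Job 3@4, Job 4@3, Job 5@5, Job 6@3: d1:9  d2:9  d3:10  d4:9  d5:10  d6:10  d7:7 — peak 10.
Total worker-days = 64 over 7 days ⇒ peak ≥ ⌈64/7⌉ = 10, so 10 is optimal.

10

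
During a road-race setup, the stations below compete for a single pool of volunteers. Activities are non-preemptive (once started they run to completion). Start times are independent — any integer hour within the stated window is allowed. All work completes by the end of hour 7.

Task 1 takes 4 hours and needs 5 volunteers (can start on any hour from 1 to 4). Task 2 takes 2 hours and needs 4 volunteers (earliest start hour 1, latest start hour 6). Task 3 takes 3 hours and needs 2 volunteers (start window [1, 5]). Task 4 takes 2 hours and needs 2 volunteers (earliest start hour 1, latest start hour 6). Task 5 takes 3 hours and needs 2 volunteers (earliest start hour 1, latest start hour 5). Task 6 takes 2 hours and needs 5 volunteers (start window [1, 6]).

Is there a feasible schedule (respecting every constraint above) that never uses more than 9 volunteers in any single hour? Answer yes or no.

Schedule Task 1@1, Task 2@1, Task 3@3, Task 4@3, Task 5@5, Task 6@5: h1:9  h2:9  h3:9  h4:9  h5:9  h6:7  h7:2 — peak 9 ≤ 9.

yes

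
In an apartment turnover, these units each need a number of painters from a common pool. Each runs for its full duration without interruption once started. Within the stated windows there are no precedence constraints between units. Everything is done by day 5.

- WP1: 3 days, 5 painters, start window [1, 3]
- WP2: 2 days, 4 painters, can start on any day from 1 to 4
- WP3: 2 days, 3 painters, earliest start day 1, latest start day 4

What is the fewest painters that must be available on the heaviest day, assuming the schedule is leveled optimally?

Early-start (WP1@1, WP2@1, WP3@1) gives peak 12: d1:12  d2:12  d3:5  d4:0  d5:0.
Shift WP2→4, WP3→4.
Schedule WP1@1, WP2@4, WP3@4: d1:5  d2:5  d3:5  d4:7  d5:7 — peak 7.

7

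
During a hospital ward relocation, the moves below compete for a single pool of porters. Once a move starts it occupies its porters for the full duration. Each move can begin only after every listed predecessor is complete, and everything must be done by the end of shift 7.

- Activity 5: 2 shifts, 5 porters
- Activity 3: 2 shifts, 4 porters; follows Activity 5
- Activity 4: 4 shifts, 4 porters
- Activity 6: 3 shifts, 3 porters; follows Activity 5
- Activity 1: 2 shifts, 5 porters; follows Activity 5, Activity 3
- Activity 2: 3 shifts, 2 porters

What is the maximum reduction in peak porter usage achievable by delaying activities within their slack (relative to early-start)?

3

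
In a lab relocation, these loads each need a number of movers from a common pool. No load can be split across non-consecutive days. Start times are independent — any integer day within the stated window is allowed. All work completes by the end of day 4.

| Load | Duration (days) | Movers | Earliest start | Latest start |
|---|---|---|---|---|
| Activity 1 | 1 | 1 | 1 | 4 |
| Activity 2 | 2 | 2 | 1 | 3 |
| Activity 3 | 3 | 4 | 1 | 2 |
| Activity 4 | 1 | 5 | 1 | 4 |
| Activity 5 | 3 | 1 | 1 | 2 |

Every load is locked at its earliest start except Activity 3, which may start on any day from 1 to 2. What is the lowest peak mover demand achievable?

Activity 3@1: d1:13  d2:7  d3:5  d4:0 → peak 13
Activity 3@2: d1:9  d2:7  d3:5  d4:4 → peak 9
Best is Activity 3@2, peak 9.

9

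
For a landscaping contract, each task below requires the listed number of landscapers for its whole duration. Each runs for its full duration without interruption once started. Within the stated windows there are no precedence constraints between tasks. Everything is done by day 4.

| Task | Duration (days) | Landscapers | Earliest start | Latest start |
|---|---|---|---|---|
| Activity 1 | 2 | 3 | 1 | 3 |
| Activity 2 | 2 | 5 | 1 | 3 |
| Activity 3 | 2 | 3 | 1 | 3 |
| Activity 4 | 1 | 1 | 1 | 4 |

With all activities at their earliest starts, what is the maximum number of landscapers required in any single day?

12

Early-start schedule: Activity 1@1, Activity 2@1, Activity 3@1, Activity 4@1.
Load per day: day 1: 12, day 2: 11, day 3: 0, day 4: 0.
Peak is 12.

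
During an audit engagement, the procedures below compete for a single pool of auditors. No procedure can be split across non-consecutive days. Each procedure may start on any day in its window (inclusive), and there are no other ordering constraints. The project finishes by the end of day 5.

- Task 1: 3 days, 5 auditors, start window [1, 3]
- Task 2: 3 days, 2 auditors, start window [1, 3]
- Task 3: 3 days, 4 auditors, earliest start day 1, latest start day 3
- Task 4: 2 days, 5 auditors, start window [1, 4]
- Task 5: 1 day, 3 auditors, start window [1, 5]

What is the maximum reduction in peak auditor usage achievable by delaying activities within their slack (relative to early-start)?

8

Early-start peak: d1:19  d2:16  d3:11  d4:0  d5:0 ⇒ 19.
Leveled (Task 1@1, Task 2@1, Task 3@1, Task 4@4, Task 5@4): d1:11  d2:11  d3:11  d4:8  d5:5 ⇒ 11.
Reduction 19 − 11 = 8.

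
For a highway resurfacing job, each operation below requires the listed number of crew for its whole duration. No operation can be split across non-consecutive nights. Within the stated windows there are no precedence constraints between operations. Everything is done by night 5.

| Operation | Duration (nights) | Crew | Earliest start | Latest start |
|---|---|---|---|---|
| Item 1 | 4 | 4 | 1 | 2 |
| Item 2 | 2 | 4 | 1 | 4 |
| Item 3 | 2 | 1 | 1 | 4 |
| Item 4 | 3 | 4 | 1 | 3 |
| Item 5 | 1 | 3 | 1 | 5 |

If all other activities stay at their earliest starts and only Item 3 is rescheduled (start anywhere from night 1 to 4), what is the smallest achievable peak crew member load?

Item 3@1: n1:16  n2:13  n3:8  n4:4  n5:0 → peak 16
Item 3@2: n1:15  n2:13  n3:9  n4:4  n5:0 → peak 15
Item 3@3: n1:15  n2:12  n3:9  n4:5  n5:0 → peak 15
Item 3@4: n1:15  n2:12  n3:8  n4:5  n5:1 → peak 15
Best is Item 3@2, peak 15.

15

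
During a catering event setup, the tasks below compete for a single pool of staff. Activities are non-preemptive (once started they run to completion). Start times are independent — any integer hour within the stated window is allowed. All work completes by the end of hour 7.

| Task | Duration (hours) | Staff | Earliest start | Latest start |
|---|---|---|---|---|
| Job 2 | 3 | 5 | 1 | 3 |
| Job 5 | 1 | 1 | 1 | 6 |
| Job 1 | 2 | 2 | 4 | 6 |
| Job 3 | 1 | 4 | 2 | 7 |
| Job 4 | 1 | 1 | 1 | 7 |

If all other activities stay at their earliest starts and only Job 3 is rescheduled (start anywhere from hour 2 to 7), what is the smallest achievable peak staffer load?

7

Job 3@2: h1:7  h2:9  h3:5  h4:2  h5:2  h6:0  h7:0 → peak 9
Job 3@3: h1:7  h2:5  h3:9  h4:2  h5:2  h6:0  h7:0 → peak 9
Job 3@4: h1:7  h2:5  h3:5  h4:6  h5:2  h6:0  h7:0 → peak 7
Job 3@5: h1:7  h2:5  h3:5  h4:2  h5:6  h6:0  h7:0 → peak 7
Job 3@6: h1:7  h2:5  h3:5  h4:2  h5:2  h6:4  h7:0 → peak 7
Job 3@7: h1:7  h2:5  h3:5  h4:2  h5:2  h6:0  h7:4 → peak 7
Best is Job 3@4, peak 7.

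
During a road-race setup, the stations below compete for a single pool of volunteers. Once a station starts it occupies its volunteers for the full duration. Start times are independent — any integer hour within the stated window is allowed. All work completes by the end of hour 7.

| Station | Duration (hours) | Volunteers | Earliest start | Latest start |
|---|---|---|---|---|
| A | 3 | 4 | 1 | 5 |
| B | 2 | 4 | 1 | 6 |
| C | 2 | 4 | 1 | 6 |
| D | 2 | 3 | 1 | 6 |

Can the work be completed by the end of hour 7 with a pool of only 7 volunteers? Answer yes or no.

yes

Schedule A@1, B@4, C@6, D@1: h1:7  h2:7  h3:4  h4:4  h5:4  h6:4  h7:4 — peak 7 ≤ 7.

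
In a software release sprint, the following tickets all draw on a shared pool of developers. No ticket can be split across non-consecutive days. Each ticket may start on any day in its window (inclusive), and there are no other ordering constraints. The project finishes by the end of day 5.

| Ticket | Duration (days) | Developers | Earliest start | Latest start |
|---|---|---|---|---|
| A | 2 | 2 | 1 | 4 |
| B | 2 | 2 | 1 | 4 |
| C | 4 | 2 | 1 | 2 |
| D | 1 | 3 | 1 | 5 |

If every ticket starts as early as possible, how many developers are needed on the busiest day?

Early-start schedule: A@1, B@1, C@1, D@1.
Load per day: day 1: 9, day 2: 6, day 3: 2, day 4: 2, day 5: 0.
Peak is 9.

9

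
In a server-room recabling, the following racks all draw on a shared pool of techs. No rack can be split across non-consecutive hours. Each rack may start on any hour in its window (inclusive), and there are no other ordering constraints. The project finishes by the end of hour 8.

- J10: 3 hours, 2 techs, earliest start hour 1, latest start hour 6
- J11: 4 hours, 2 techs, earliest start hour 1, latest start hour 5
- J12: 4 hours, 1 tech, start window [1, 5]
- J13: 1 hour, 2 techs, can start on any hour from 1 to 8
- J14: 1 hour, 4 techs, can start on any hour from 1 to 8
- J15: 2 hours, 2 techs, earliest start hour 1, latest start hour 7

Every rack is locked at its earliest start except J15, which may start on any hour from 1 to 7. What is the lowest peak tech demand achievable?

11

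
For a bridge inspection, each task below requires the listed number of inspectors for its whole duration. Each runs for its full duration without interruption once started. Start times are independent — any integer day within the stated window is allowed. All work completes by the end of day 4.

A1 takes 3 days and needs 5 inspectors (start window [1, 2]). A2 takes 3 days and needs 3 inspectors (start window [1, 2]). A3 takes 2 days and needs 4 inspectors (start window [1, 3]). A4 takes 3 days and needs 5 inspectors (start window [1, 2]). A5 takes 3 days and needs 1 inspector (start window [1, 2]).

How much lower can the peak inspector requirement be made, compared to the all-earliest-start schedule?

0

Early-start peak: d1:18  d2:18  d3:14  d4:0 ⇒ 18.
Leveled (A1@1, A2@1, A3@1, A4@1, A5@1): d1:18  d2:18  d3:14  d4:0 ⇒ 18.
Reduction 18 − 18 = 0.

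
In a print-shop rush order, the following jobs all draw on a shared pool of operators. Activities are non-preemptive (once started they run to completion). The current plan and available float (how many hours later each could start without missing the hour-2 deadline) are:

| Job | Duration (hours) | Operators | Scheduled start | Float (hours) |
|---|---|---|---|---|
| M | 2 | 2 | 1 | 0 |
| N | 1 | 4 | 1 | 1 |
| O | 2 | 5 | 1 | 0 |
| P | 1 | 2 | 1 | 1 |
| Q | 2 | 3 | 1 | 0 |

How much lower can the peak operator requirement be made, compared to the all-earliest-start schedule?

2

Early-start peak: h1:16  h2:10 ⇒ 16.
Leveled (M@1, N@1, O@1, P@2, Q@1): h1:14  h2:12 ⇒ 14.
Reduction 16 − 14 = 2.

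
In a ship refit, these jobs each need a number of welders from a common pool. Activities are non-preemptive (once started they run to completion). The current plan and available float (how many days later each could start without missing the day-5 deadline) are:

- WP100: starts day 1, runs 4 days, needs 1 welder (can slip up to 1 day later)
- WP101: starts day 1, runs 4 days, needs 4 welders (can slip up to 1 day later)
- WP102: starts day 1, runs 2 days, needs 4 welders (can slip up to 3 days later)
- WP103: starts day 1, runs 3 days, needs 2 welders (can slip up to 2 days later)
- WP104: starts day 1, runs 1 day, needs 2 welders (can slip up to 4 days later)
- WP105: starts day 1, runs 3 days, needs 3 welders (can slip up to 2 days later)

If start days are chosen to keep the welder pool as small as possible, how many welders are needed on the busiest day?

10

Early-start (WP100@1, WP101@1, WP102@1, WP103@1, WP104@1, WP105@1) gives peak 16: d1:16  d2:14  d3:10  d4:5  d5:0.
Shift WP103→3, WP104→5, WP105→3.
Schedule WP100@1, WP101@1, WP102@1, WP103@3, WP104@5, WP105@3: d1:9  d2:9  d3:10  d4:10  d5:7 — peak 10.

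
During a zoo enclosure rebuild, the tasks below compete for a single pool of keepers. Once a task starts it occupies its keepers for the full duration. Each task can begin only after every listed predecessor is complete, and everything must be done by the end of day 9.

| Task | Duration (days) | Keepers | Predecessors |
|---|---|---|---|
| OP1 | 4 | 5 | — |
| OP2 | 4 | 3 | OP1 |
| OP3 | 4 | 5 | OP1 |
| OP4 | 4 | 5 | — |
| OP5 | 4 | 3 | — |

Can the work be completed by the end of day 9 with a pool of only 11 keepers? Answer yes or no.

Schedule OP1@1, OP2@5, OP3@5, OP4@1, OP5@5: d1:10  d2:10  d3:10  d4:10  d5:11  d6:11  d7:11  d8:11  d9:0 — peak 11 ≤ 11.

yes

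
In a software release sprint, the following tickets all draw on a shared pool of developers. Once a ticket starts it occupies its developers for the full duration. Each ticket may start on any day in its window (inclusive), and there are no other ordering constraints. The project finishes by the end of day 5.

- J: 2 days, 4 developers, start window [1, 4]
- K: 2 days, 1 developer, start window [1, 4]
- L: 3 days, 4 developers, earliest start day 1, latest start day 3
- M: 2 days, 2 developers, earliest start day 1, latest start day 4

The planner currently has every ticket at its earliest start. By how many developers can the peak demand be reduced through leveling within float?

5

Early-start peak: d1:11  d2:11  d3:4  d4:0  d5:0 ⇒ 11.
Leveled (J@1, K@1, L@3, M@3): d1:5  d2:5  d3:6  d4:6  d5:4 ⇒ 6.
Reduction 11 − 6 = 5.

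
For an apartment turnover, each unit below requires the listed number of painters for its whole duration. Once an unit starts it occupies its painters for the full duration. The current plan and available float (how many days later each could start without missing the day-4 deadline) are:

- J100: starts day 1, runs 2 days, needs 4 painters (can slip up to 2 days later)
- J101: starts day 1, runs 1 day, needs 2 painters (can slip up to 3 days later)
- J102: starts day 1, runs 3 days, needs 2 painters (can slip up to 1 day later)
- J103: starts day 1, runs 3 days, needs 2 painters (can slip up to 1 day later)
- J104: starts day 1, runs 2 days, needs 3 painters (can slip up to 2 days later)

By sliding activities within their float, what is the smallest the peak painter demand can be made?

8

Early-start (J100@1, J101@1, J102@1, J103@1, J104@1) gives peak 13: d1:13  d2:11  d3:4  d4:0.
Shift J103→2, J104→3.
Schedule J100@1, J101@1, J102@1, J103@2, J104@3: d1:8  d2:8  d3:7  d4:5 — peak 8.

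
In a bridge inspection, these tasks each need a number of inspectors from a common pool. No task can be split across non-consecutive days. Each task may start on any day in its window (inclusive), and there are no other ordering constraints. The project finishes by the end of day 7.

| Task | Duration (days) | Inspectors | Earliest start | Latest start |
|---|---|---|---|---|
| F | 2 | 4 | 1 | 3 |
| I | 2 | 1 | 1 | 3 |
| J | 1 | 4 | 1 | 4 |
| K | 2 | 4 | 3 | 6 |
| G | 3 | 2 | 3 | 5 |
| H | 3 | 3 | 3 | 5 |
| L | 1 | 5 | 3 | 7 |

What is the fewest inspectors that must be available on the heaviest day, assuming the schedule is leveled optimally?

Early-start (F@1, I@1, J@1, K@3, G@3, H@3, L@3) gives peak 14: d1:9  d2:5  d3:14  d4:9  d5:5  d6:0  d7:0.
Shift J→3, K→6, H→5, L→4.
Schedule F@1, I@1, J@3, K@6, G@3, H@5, L@4: d1:5  d2:5  d3:6  d4:7  d5:5  d6:7  d7:7 — peak 7.

7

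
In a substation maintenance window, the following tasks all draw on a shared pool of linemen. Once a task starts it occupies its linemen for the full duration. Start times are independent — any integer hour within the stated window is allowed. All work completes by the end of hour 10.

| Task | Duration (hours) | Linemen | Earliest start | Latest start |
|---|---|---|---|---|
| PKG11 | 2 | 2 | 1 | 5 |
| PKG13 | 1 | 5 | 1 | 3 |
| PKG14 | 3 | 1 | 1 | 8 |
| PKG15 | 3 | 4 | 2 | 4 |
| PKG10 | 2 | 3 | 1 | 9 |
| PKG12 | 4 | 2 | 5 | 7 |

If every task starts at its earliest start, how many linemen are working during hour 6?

2

At early start, hour 6 has: PKG12.
Demand: 2 = 2.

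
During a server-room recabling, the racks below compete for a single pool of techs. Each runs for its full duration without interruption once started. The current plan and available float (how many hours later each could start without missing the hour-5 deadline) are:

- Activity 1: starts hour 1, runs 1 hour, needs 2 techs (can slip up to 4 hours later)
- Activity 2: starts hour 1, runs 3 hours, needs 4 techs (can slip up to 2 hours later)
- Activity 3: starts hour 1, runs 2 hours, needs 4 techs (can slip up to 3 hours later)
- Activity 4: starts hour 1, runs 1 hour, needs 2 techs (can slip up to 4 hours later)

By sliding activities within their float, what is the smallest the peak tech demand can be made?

6

Early-start (Activity 1@1, Activity 2@1, Activity 3@1, Activity 4@1) gives peak 12: h1:12  h2:8  h3:4  h4:0  h5:0.
Shift Activity 3→4, Activity 4→2.
Schedule Activity 1@1, Activity 2@1, Activity 3@4, Activity 4@2: h1:6  h2:6  h3:4  h4:4  h5:4 — peak 6.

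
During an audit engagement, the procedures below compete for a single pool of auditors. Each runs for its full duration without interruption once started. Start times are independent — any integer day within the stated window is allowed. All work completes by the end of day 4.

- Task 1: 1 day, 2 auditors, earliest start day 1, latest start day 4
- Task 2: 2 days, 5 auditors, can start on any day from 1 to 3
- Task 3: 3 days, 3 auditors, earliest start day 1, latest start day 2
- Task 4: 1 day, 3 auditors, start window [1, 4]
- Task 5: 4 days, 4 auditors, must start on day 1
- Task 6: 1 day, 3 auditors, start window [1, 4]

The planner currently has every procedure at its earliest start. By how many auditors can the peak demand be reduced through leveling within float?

8

Early-start peak: d1:20  d2:12  d3:7  d4:4 ⇒ 20.
Leveled (Task 1@1, Task 2@1, Task 3@2, Task 4@3, Task 5@1, Task 6@4): d1:11  d2:12  d3:10  d4:10 ⇒ 12.
Reduction 20 − 12 = 8.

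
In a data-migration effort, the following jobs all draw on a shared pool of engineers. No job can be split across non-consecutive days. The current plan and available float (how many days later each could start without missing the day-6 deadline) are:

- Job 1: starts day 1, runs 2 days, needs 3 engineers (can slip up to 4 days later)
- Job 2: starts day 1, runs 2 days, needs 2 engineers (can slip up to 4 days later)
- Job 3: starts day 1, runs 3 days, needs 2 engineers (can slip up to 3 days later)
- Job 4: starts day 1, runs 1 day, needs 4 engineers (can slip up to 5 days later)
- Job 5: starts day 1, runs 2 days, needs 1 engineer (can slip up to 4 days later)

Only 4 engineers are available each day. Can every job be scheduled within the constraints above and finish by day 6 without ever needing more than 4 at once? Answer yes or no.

Schedule Job 1@1, Job 2@3, Job 3@3, Job 4@6, Job 5@1: d1:4  d2:4  d3:4  d4:4  d5:2  d6:4 — peak 4 ≤ 4.

yes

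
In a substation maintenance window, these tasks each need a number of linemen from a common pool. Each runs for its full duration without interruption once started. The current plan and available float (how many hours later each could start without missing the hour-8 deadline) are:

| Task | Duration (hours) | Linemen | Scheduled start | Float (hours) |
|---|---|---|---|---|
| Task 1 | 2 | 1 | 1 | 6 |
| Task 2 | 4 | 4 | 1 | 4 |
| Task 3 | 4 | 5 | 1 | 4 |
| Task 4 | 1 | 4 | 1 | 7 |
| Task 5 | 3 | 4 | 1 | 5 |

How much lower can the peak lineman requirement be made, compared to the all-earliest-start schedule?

10

Early-start peak: h1:18  h2:14  h3:13  h4:9  h5:0  h6:0  h7:0  h8:0 ⇒ 18.
Leveled (Task 1@1, Task 2@5, Task 3@1, Task 4@5, Task 5@6): h1:6  h2:6  h3:5  h4:5  h5:8  h6:8  h7:8  h8:8 ⇒ 8.
Reduction 18 − 8 = 10.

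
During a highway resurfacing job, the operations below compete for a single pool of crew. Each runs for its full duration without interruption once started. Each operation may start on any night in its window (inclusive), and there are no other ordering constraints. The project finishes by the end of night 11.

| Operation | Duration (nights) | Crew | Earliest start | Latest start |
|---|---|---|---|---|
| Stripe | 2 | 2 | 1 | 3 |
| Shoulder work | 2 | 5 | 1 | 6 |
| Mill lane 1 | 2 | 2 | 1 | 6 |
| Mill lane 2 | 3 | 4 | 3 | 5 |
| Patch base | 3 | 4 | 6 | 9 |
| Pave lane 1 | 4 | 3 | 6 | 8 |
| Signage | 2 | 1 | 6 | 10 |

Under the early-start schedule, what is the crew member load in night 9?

At early start, night 9 has: Pave lane 1.
Demand: 3 = 3.

3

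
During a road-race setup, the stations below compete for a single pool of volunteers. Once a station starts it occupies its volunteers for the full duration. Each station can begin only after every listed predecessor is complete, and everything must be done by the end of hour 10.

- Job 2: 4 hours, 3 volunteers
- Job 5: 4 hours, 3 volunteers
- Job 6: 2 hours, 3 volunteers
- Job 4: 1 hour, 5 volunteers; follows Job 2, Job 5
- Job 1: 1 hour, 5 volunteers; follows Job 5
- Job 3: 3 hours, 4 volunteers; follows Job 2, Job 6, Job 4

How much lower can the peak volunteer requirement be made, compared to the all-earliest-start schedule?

2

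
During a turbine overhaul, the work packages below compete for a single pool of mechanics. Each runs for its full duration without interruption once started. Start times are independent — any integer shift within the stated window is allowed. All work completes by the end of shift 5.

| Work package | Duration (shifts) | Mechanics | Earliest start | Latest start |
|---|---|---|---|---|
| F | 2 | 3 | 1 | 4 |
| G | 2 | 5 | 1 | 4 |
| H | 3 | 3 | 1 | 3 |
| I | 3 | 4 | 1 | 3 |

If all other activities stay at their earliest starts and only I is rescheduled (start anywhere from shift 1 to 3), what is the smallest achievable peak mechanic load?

I@1: s1:15  s2:15  s3:7  s4:0  s5:0 → peak 15
I@2: s1:11  s2:15  s3:7  s4:4  s5:0 → peak 15
I@3: s1:11  s2:11  s3:7  s4:4  s5:4 → peak 11
Best is I@3, peak 11.

11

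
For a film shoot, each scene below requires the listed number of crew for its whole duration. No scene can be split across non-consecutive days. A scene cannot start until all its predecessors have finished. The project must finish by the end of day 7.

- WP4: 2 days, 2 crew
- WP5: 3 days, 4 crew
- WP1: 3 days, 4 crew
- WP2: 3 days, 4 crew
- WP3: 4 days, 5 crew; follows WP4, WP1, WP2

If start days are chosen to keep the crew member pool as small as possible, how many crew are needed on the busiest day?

Early-start (WP4@1, WP5@1, WP1@1, WP2@1, WP3@4) gives peak 14: d1:14  d2:14  d3:12  d4:5  d5:5  d6:5  d7:5.
Shift WP5→4.
Schedule WP4@1, WP5@4, WP1@1, WP2@1, WP3@4: d1:10  d2:10  d3:8  d4:9  d5:9  d6:9  d7:5 — peak 10.
No arrangement of the 10 feasible schedules does better.

10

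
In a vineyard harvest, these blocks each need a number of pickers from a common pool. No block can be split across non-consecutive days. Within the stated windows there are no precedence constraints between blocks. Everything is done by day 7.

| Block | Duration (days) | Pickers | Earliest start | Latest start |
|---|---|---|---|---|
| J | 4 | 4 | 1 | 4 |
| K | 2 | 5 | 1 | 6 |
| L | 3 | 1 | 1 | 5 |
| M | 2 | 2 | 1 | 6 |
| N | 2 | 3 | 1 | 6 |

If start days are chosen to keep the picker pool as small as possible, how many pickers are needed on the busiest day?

7

Early-start (J@1, K@1, L@1, M@1, N@1) gives peak 15: d1:15  d2:15  d3:5  d4:4  d5:0  d6:0  d7:0.
Shift K→5, L→3, M→3.
Schedule J@1, K@5, L@3, M@3, N@1: d1:7  d2:7  d3:7  d4:7  d5:6  d6:5  d7:0 — peak 7.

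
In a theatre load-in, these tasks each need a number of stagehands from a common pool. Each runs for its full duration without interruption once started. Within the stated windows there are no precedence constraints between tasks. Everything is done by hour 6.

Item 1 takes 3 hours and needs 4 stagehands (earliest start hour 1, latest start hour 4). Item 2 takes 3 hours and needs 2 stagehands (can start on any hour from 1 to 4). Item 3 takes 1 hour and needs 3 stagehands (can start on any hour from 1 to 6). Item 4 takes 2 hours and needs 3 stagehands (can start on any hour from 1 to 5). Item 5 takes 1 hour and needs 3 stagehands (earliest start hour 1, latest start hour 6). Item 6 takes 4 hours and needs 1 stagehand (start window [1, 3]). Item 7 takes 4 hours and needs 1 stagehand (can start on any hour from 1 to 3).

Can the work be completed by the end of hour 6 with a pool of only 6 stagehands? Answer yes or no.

Total stagehand-hours = 38; over 6 hours the average is 38/6 > 6, so some hour must exceed 6.

no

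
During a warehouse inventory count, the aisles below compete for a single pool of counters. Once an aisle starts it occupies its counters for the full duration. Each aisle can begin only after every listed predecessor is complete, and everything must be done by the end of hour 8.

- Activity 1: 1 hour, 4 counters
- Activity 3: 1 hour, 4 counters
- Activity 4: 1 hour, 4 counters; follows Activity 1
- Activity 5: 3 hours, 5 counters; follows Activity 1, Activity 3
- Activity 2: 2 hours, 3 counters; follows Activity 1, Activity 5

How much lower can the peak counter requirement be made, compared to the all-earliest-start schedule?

4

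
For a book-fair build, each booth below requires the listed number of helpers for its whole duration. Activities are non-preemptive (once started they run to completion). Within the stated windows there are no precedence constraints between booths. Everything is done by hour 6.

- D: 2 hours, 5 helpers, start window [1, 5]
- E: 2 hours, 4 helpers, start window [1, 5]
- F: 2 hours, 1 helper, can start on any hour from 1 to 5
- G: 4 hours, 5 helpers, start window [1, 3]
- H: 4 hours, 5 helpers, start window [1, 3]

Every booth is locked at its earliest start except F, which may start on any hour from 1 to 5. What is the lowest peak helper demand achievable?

19

F@1: h1:20  h2:20  h3:10  h4:10  h5:0  h6:0 → peak 20
F@2: h1:19  h2:20  h3:11  h4:10  h5:0  h6:0 → peak 20
F@3: h1:19  h2:19  h3:11  h4:11  h5:0  h6:0 → peak 19
F@4: h1:19  h2:19  h3:10  h4:11  h5:1  h6:0 → peak 19
F@5: h1:19  h2:19  h3:10  h4:10  h5:1  h6:1 → peak 19
Best is F@3, peak 19.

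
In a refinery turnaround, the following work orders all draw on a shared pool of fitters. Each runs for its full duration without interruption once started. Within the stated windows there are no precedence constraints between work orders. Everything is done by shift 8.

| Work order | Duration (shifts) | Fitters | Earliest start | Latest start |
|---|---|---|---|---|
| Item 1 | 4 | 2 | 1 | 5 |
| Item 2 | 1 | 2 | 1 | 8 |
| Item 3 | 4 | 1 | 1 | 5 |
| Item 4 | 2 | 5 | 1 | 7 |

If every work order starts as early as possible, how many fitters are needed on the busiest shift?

Early-start schedule: Item 1@1, Item 2@1, Item 3@1, Item 4@1.
Load per shift: shift 1: 10, shift 2: 8, shift 3: 3, shift 4: 3, shift 5: 0, shift 6: 0, shift 7: 0, shift 8: 0.
Peak is 10.

10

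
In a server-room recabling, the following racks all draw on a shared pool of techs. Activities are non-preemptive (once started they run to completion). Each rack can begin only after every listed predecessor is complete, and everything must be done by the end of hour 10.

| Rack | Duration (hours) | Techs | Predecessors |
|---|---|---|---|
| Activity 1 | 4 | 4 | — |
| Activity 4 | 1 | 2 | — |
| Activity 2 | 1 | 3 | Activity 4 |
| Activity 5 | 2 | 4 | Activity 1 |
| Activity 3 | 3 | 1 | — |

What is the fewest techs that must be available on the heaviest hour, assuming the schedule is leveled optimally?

Early-start (Activity 1@1, Activity 4@1, Activity 2@2, Activity 5@5, Activity 3@1) gives peak 8: h1:7  h2:8  h3:5  h4:4  h5:4  h6:4  h7:0  h8:0  h9:0  h10:0.
Shift Activity 4→5, Activity 2→6, Activity 5→8, Activity 3→5.
Schedule Activity 1@1, Activity 4@5, Activity 2@6, Activity 5@8, Activity 3@5: h1:4  h2:4  h3:4  h4:4  h5:3  h6:4  h7:1  h8:4  h9:4  h10:0 — peak 4.
Total tech-hours = 32 over 10 hours ⇒ peak ≥ ⌈32/10⌉ = 4, so 4 is optimal.

4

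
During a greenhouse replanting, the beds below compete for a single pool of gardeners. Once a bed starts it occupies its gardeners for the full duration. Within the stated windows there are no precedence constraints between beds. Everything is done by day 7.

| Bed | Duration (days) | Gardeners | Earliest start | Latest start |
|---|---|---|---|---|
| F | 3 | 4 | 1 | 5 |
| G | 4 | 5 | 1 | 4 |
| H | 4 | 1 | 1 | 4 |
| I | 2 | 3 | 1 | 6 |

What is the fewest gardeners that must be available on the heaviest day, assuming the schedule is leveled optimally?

7

Early-start (F@1, G@1, H@1, I@1) gives peak 13: d1:13  d2:13  d3:10  d4:6  d5:0  d6:0  d7:0.
Shift G→4, H→3.
Schedule F@1, G@4, H@3, I@1: d1:7  d2:7  d3:5  d4:6  d5:6  d6:6  d7:5 — peak 7.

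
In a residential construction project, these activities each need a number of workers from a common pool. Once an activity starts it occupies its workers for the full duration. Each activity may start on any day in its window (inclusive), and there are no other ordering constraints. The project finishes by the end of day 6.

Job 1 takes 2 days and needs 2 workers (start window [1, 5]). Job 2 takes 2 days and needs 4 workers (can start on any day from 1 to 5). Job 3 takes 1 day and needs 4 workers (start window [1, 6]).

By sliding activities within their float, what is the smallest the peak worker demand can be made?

4

Early-start (Job 1@1, Job 2@1, Job 3@1) gives peak 10: d1:10  d2:6  d3:0  d4:0  d5:0  d6:0.
Shift Job 2→3, Job 3→5.
Schedule Job 1@1, Job 2@3, Job 3@5: d1:2  d2:2  d3:4  d4:4  d5:4  d6:0 — peak 4.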